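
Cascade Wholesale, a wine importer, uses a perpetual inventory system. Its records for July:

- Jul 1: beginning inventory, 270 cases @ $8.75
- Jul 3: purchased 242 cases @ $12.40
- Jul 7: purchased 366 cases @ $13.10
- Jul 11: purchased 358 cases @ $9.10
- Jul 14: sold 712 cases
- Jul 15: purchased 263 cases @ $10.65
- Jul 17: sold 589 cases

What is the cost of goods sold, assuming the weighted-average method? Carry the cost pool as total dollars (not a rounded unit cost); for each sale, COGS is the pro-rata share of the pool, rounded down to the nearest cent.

COGS = $14,081.03

After Jul 1: 270 on hand, pool $2,362.50 (≈ $8.7500 each)
After Jul 3: 512 on hand, pool $5,363.30 (≈ $10.4752 each)
After Jul 7: 878 on hand, pool $10,157.90 (≈ $11.5694 each)
After Jul 11: 1236 on hand, pool $13,415.70 (≈ $10.8541 each)
Jul 14, sell 712: 712/1236 × $13,415.70 → $7,728.13
After Jul 15: 787 on hand, pool $8,488.52 (≈ $10.7859 each)
Jul 17, sell 589: 589/787 × $8,488.52 → $6,352.90
Total COGS = $7,728.13 + $6,352.90 = $14,081.03
Ending inventory (cost pool remaining) = $2,135.62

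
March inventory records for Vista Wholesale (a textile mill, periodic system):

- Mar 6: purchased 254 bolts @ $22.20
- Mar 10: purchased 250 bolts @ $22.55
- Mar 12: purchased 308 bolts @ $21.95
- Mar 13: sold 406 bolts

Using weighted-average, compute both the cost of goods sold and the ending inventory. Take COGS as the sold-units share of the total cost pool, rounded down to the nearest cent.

Mar 13, sell 406: 406/812 × $18,036.90 → $9,018.45
Ending inventory (cost pool remaining) = $9,018.45

COGS = $9,018.45; ending inventory = $9,018.45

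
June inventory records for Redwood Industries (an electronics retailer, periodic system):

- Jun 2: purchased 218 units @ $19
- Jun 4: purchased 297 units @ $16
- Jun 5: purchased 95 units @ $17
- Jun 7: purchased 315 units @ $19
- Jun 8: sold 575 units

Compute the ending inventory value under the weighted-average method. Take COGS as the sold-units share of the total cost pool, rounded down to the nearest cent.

Jun 8, sell 575: 575/925 × $16,494.00 → $10,253.02
Ending inventory (cost pool remaining) = $6,240.98
Check: goods available $16,494.00 = COGS $10,253.02 + ending $6,240.98

Ending inventory = $6,240.98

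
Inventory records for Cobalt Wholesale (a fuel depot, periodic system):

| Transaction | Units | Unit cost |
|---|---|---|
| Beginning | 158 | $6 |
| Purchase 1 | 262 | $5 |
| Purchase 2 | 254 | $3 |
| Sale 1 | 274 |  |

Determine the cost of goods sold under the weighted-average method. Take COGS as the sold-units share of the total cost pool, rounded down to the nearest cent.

COGS = $1,227.71

Sale 1, sell 274: 274/674 × $3,020.00 → $1,227.71
Ending inventory (cost pool remaining) = $1,792.29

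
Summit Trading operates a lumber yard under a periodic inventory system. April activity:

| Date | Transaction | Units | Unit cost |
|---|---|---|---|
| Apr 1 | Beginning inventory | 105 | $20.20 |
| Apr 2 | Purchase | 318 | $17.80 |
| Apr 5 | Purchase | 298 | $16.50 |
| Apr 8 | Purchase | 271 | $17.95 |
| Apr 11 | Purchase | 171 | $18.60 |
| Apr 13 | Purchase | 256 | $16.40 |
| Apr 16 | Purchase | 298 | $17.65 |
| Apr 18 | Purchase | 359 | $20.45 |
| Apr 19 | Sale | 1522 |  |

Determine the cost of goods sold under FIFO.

Apr 19, 1522 sold [FIFO — oldest first]: 105 @ $20.20 + 318 @ $17.80 + 298 @ $16.50 + 271 @ $17.95 + 171 @ $18.60 + 256 @ $16.40 + 103 @ $17.65 = $26,759.80
Ending inventory: 195 @ $17.65 + 359 @ $20.45 = $10,783.30
Check: goods available $37,543.10 = COGS $26,759.80 + ending $10,783.30

COGS = $26,759.80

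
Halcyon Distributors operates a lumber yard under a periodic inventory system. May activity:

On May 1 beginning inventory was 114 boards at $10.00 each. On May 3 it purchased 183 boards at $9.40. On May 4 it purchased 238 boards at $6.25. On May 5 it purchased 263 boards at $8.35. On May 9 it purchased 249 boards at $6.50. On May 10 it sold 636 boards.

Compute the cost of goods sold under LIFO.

COGS = $4,589.55

May 10, 636 sold [LIFO — newest first]: 249 @ $6.50 + 263 @ $8.35 + 124 @ $6.25 = $4,589.55
Ending inventory: 114 @ $10.00 + 183 @ $9.40 + 114 @ $6.25 = $3,572.70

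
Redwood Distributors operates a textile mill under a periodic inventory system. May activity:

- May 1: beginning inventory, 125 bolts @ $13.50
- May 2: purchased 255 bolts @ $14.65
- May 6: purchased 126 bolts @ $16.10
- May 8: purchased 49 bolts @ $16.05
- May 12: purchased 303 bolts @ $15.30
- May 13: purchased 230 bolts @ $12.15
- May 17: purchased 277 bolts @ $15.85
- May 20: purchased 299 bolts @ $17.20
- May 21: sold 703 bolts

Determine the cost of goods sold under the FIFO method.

May 21, 703 sold [FIFO — oldest first]: 125 @ $13.50 + 255 @ $14.65 + 126 @ $16.10 + 49 @ $16.05 + 148 @ $15.30 = $10,502.70
Ending inventory: 155 @ $15.30 + 230 @ $12.15 + 277 @ $15.85 + 299 @ $17.20 = $14,699.25

COGS = $10,502.70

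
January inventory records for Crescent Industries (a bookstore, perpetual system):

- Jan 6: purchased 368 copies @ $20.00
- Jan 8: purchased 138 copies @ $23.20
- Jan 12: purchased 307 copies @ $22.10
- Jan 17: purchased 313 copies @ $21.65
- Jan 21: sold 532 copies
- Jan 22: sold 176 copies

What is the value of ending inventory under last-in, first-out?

Ending inventory = $8,520.00

Jan 21, 532 sold [LIFO — newest first]: 313 @ $21.65 + 219 @ $22.10 = $11,616.35
Jan 22, 176 sold [LIFO — newest first]: 88 @ $22.10 + 88 @ $23.20 = $3,986.40
Total COGS = $11,616.35 + $3,986.40 = $15,602.75
Ending inventory: 368 @ $20.00 + 50 @ $23.20 = $8,520.00
Check: goods available $24,122.75 = COGS $15,602.75 + ending $8,520.00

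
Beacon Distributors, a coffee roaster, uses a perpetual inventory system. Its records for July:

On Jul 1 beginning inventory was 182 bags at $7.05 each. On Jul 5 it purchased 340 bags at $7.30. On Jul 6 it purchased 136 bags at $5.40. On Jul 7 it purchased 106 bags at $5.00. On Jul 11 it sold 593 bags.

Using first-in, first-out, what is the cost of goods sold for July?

Jul 11, 593 sold [FIFO — oldest first]: 182 @ $7.05 + 340 @ $7.30 + 71 @ $5.40 = $4,148.50
Ending inventory: 65 @ $5.40 + 106 @ $5.00 = $881.00
Check: goods available $5,029.50 = COGS $4,148.50 + ending $881.00

COGS = $4,148.50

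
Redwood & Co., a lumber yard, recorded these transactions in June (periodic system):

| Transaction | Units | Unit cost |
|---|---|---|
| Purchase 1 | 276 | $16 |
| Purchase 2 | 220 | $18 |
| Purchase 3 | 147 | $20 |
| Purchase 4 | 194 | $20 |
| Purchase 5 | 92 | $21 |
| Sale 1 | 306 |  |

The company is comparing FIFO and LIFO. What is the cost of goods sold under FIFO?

FIFO COGS: 276 @ $16 + 30 @ $18 = $4,956
LIFO COGS: 92 @ $21 + 194 @ $20 + 20 @ $20 = $6,212

COGS = $4,956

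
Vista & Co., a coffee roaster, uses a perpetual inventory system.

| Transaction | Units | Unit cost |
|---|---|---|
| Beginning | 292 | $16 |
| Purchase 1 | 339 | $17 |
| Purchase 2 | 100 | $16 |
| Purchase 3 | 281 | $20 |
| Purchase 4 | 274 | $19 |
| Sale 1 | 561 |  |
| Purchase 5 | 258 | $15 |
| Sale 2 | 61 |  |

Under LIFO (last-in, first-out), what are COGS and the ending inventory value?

Sale 1 (561) [LIFO — newest first]: 274 @ $19 + 281 @ $20 + 6 @ $16 = $10,922
Sale 2 (61) [LIFO — newest first]: 61 @ $15 = $915
Total COGS = $10,922 + $915 = $11,837
Ending inventory: 292 @ $16 + 339 @ $17 + 94 @ $16 + 197 @ $15 = $14,894
Check: goods available $26,731 = COGS $11,837 + ending $14,894

COGS = $11,837; ending inventory = $14,894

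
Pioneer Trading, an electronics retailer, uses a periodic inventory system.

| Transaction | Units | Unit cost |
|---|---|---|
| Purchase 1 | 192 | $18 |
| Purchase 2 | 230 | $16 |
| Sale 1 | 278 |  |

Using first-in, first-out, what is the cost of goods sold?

COGS = $4,832

Sale 1 (278) [FIFO — oldest first]: 192 @ $18 + 86 @ $16 = $4,832
Ending inventory: 144 @ $16 = $2,304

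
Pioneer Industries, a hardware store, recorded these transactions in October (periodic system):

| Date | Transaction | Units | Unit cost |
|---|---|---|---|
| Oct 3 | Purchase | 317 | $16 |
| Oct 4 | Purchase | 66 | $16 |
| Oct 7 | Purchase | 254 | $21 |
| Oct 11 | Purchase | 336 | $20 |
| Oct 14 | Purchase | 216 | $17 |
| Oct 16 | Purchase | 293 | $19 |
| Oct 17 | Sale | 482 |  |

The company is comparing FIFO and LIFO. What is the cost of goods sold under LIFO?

COGS = $8,780

FIFO COGS: 317 @ $16 + 66 @ $16 + 99 @ $21 = $8,207
LIFO COGS: 293 @ $19 + 189 @ $17 = $8,780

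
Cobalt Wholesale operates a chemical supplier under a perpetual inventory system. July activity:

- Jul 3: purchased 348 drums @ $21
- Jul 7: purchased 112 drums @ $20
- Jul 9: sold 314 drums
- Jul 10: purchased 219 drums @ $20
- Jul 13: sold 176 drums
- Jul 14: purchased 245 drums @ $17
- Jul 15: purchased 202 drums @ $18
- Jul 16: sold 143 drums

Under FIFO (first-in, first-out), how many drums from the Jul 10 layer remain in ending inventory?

46

Jul 9, 314 sold [FIFO — oldest first]: 314 @ $21 = $6,594
Jul 13, 176 sold [FIFO — oldest first]: 34 @ $21 + 112 @ $20 + 30 @ $20 = $3,554
Jul 16, 143 sold [FIFO — oldest first]: 143 @ $20 = $2,860
Total COGS = $6,594 + $3,554 + $2,860 = $13,008
Ending inventory: 46 @ $20 + 245 @ $17 + 202 @ $18 = $8,721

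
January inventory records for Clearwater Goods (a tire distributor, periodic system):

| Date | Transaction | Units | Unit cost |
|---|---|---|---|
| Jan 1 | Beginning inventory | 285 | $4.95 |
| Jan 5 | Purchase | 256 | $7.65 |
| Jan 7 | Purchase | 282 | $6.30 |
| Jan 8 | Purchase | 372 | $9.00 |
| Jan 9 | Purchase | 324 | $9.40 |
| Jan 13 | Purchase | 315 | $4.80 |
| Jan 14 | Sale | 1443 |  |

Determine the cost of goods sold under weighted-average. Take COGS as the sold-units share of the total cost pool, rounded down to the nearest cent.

COGS = $10,268.86

Jan 14, sell 1443: 1443/1834 × $13,051.35 → $10,268.86
Ending inventory (cost pool remaining) = $2,782.49
Check: goods available $13,051.35 = COGS $10,268.86 + ending $2,782.49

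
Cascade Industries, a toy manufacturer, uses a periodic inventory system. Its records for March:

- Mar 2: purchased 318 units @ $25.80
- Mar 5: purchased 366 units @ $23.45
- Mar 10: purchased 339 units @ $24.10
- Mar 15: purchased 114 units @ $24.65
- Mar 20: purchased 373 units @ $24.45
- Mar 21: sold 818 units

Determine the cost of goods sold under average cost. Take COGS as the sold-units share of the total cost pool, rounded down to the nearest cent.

COGS = $19,982.46

Mar 21, sell 818: 818/1510 × $36,886.95 → $19,982.46
Ending inventory (cost pool remaining) = $16,904.49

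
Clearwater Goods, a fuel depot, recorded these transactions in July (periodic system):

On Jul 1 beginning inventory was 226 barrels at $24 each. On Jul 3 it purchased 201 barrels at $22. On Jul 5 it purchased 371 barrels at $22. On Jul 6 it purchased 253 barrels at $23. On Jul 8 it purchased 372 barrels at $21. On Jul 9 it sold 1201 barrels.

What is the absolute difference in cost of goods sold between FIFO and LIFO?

$666

FIFO COGS: 226 @ $24 + 201 @ $22 + 371 @ $22 + 253 @ $23 + 150 @ $21 = $26,977
LIFO COGS: 372 @ $21 + 253 @ $23 + 371 @ $22 + 201 @ $22 + 4 @ $24 = $26,311
Difference = |$26,977 − $26,311| = $666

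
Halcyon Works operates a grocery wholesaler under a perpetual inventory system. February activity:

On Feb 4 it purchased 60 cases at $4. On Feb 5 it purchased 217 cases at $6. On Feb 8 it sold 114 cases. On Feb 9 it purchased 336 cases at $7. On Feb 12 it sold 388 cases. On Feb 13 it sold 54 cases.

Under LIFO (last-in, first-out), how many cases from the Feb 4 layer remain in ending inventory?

57

Feb 8, 114 sold [LIFO — newest first]: 114 @ $6 = $684
Feb 12, 388 sold [LIFO — newest first]: 336 @ $7 + 52 @ $6 = $2,664
Feb 13, 54 sold [LIFO — newest first]: 51 @ $6 + 3 @ $4 = $318
Total COGS = $684 + $2,664 + $318 = $3,666
Ending inventory: 57 @ $4 = $228
Check: goods available $3,894 = COGS $3,666 + ending $228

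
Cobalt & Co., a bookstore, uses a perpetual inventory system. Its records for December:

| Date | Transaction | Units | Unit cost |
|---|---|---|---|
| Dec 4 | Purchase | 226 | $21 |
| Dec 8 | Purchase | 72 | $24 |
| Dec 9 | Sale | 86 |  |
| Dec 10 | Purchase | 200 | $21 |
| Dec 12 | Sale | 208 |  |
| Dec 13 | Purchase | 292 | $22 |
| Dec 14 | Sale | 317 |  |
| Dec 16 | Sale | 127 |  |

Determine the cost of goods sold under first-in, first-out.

COGS = $15,954

Dec 9, 86 sold [FIFO — oldest first]: 86 @ $21 = $1,806
Dec 12, 208 sold [FIFO — oldest first]: 140 @ $21 + 68 @ $24 = $4,572
Dec 14, 317 sold [FIFO — oldest first]: 4 @ $24 + 200 @ $21 + 113 @ $22 = $6,782
Dec 16, 127 sold [FIFO — oldest first]: 127 @ $22 = $2,794
Total COGS = $1,806 + $4,572 + $6,782 + $2,794 = $15,954
Ending inventory: 52 @ $22 = $1,144
Check: goods available $17,098 = COGS $15,954 + ending $1,144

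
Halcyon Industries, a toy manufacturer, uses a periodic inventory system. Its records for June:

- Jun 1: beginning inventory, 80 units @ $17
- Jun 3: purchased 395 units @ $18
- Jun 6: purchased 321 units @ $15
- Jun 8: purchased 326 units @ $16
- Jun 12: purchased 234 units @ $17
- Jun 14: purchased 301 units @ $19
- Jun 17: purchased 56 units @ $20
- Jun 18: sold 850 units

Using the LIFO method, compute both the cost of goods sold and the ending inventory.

COGS = $14,961; ending inventory = $14,357

Jun 18, 850 sold [LIFO — newest first]: 56 @ $20 + 301 @ $19 + 234 @ $17 + 259 @ $16 = $14,961
Ending inventory: 80 @ $17 + 395 @ $18 + 321 @ $15 + 67 @ $16 = $14,357
Check: goods available $29,318 = COGS $14,961 + ending $14,357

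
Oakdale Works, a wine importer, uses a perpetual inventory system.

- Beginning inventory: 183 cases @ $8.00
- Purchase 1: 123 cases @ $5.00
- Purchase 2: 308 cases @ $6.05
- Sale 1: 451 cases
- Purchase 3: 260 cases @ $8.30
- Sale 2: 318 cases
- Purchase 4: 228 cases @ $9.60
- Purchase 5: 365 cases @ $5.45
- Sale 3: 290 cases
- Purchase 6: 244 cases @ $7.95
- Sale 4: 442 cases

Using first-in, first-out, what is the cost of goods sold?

COGS = $10,548.75

Sale 1 (451) [FIFO — oldest first]: 183 @ $8.00 + 123 @ $5.00 + 145 @ $6.05 = $2,956.25
Sale 2 (318) [FIFO — oldest first]: 163 @ $6.05 + 155 @ $8.30 = $2,272.65
Sale 3 (290) [FIFO — oldest first]: 105 @ $8.30 + 185 @ $9.60 = $2,647.50
Sale 4 (442) [FIFO — oldest first]: 43 @ $9.60 + 365 @ $5.45 + 34 @ $7.95 = $2,672.35
Total COGS = $2,956.25 + $2,272.65 + $2,647.50 + $2,672.35 = $10,548.75
Ending inventory: 210 @ $7.95 = $1,669.50
Check: goods available $12,218.25 = COGS $10,548.75 + ending $1,669.50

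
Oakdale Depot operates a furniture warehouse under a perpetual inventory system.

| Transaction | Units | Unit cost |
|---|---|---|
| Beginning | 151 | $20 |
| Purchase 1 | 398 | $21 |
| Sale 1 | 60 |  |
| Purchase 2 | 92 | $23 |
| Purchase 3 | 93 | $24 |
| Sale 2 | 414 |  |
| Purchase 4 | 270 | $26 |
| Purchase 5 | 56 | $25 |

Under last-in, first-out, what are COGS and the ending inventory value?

COGS = $10,417; ending inventory = $13,729

Sale 1 (60) [LIFO — newest first]: 60 @ $21 = $1,260
Sale 2 (414) [LIFO — newest first]: 93 @ $24 + 92 @ $23 + 229 @ $21 = $9,157
Total COGS = $1,260 + $9,157 = $10,417
Ending inventory: 151 @ $20 + 109 @ $21 + 270 @ $26 + 56 @ $25 = $13,729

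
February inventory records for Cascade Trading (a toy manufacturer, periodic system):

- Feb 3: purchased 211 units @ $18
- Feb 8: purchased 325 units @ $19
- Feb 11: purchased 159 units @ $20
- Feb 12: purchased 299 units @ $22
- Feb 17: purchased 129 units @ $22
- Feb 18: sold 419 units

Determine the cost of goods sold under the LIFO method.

COGS = $9,218

Feb 18, 419 sold [LIFO — newest first]: 129 @ $22 + 290 @ $22 = $9,218
Ending inventory: 211 @ $18 + 325 @ $19 + 159 @ $20 + 9 @ $22 = $13,351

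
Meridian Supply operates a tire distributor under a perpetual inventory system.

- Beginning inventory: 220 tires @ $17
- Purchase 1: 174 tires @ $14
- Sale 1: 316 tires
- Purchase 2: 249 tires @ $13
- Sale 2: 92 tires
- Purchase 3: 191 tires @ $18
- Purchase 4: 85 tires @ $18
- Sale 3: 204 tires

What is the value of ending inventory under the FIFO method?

Sale 1 (316) [FIFO — oldest first]: 220 @ $17 + 96 @ $14 = $5,084
Sale 2 (92) [FIFO — oldest first]: 78 @ $14 + 14 @ $13 = $1,274
Sale 3 (204) [FIFO — oldest first]: 204 @ $13 = $2,652
Total COGS = $5,084 + $1,274 + $2,652 = $9,010
Ending inventory: 31 @ $13 + 191 @ $18 + 85 @ $18 = $5,371

Ending inventory = $5,371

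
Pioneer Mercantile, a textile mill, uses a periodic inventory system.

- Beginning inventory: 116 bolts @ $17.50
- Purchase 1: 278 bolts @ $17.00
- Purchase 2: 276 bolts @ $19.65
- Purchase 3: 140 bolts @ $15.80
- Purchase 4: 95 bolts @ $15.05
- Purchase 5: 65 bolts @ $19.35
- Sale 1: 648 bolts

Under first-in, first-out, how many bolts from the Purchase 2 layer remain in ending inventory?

Sale 1 (648) [FIFO — oldest first]: 116 @ $17.50 + 278 @ $17.00 + 254 @ $19.65 = $11,747.10
Ending inventory: 22 @ $19.65 + 140 @ $15.80 + 95 @ $15.05 + 65 @ $19.35 = $5,331.80

22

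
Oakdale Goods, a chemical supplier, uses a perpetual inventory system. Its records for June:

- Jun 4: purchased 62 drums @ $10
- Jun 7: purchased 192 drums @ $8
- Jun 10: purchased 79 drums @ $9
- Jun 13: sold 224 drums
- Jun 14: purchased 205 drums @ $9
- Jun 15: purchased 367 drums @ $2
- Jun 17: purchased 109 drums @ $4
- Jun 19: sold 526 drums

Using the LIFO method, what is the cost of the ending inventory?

Jun 13, 224 sold [LIFO — newest first]: 79 @ $9 + 145 @ $8 = $1,871
Jun 19, 526 sold [LIFO — newest first]: 109 @ $4 + 367 @ $2 + 50 @ $9 = $1,620
Total COGS = $1,871 + $1,620 = $3,491
Ending inventory: 62 @ $10 + 47 @ $8 + 155 @ $9 = $2,391

Ending inventory = $2,391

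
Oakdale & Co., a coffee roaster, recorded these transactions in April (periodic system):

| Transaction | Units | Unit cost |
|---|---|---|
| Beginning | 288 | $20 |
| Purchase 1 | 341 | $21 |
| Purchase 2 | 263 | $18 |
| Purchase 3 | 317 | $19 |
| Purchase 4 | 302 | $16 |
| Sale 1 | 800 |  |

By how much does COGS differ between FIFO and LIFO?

$1,886

FIFO COGS: 288 @ $20 + 341 @ $21 + 171 @ $18 = $15,999
LIFO COGS: 302 @ $16 + 317 @ $19 + 181 @ $18 = $14,113
Difference = |$15,999 − $14,113| = $1,886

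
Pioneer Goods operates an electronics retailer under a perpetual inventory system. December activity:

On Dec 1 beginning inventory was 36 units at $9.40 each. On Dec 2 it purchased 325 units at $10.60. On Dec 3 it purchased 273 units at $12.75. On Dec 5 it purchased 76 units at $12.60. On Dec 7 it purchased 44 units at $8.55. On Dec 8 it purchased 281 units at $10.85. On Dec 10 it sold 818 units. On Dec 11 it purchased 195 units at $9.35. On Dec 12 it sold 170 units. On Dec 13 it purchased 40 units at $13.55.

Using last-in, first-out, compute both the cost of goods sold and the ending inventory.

COGS = $10,979.30; ending inventory = $3,032.75

Dec 10, 818 sold [LIFO — newest first]: 281 @ $10.85 + 44 @ $8.55 + 76 @ $12.60 + 273 @ $12.75 + 144 @ $10.60 = $9,389.80
Dec 12, 170 sold [LIFO — newest first]: 170 @ $9.35 = $1,589.50
Total COGS = $9,389.80 + $1,589.50 = $10,979.30
Ending inventory: 36 @ $9.40 + 181 @ $10.60 + 25 @ $9.35 + 40 @ $13.55 = $3,032.75
Check: goods available $14,012.05 = COGS $10,979.30 + ending $3,032.75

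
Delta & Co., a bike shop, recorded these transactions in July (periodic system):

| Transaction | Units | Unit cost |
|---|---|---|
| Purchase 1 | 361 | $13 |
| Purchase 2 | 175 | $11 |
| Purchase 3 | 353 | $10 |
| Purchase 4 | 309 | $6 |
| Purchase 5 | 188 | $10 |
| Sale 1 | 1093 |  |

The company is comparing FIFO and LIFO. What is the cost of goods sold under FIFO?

FIFO COGS: 361 @ $13 + 175 @ $11 + 353 @ $10 + 204 @ $6 = $11,372
LIFO COGS: 188 @ $10 + 309 @ $6 + 353 @ $10 + 175 @ $11 + 68 @ $13 = $10,073

COGS = $11,372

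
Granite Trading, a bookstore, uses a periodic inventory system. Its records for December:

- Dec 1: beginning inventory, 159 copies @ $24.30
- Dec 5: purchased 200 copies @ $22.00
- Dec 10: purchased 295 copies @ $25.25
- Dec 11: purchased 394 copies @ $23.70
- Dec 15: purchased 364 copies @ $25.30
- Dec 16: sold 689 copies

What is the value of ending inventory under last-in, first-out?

Ending inventory = $17,347.75

Dec 16, 689 sold [LIFO — newest first]: 364 @ $25.30 + 325 @ $23.70 = $16,911.70
Ending inventory: 159 @ $24.30 + 200 @ $22.00 + 295 @ $25.25 + 69 @ $23.70 = $17,347.75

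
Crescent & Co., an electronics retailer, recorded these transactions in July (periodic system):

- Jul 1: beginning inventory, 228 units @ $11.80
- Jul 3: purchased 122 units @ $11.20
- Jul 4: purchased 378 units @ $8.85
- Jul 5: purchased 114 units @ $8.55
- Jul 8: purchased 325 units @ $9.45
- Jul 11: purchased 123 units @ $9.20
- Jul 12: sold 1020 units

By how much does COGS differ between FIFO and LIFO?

$640.05

FIFO COGS: 228 @ $11.80 + 122 @ $11.20 + 378 @ $8.85 + 114 @ $8.55 + 178 @ $9.45 = $10,058.90
LIFO COGS: 123 @ $9.20 + 325 @ $9.45 + 114 @ $8.55 + 378 @ $8.85 + 80 @ $11.20 = $9,418.85
Difference = |$10,058.90 − $9,418.85| = $640.05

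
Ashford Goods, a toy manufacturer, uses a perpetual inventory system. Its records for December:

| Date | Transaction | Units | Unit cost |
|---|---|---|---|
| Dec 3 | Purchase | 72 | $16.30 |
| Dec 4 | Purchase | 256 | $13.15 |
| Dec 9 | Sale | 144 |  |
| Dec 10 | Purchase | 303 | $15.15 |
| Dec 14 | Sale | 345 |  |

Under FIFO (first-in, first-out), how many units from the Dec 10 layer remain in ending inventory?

Dec 9, 144 sold [FIFO — oldest first]: 72 @ $16.30 + 72 @ $13.15 = $2,120.40
Dec 14, 345 sold [FIFO — oldest first]: 184 @ $13.15 + 161 @ $15.15 = $4,858.75
Total COGS = $2,120.40 + $4,858.75 = $6,979.15
Ending inventory: 142 @ $15.15 = $2,151.30

142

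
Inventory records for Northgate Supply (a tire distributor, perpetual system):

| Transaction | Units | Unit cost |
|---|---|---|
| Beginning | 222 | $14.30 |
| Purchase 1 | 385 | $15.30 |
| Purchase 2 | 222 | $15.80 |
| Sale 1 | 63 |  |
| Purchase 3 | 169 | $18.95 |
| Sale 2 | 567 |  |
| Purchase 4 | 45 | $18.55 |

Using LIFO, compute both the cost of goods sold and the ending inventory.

Sale 1 (63) [LIFO — newest first]: 63 @ $15.80 = $995.40
Sale 2 (567) [LIFO — newest first]: 169 @ $18.95 + 159 @ $15.80 + 239 @ $15.30 = $9,371.45
Total COGS = $995.40 + $9,371.45 = $10,366.85
Ending inventory: 222 @ $14.30 + 146 @ $15.30 + 45 @ $18.55 = $6,243.15
Check: goods available $16,610.00 = COGS $10,366.85 + ending $6,243.15

COGS = $10,366.85; ending inventory = $6,243.15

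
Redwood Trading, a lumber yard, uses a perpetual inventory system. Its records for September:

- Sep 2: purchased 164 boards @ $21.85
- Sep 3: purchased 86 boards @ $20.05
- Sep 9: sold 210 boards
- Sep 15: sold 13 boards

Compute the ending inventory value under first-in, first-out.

Ending inventory = $541.35

Sep 9, 210 sold [FIFO — oldest first]: 164 @ $21.85 + 46 @ $20.05 = $4,505.70
Sep 15, 13 sold [FIFO — oldest first]: 13 @ $20.05 = $260.65
Total COGS = $4,505.70 + $260.65 = $4,766.35
Ending inventory: 27 @ $20.05 = $541.35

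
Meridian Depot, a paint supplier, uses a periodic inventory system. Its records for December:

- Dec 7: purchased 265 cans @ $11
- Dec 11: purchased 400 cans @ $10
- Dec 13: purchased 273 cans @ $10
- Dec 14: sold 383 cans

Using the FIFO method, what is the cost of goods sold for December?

COGS = $4,095

Dec 14, 383 sold [FIFO — oldest first]: 265 @ $11 + 118 @ $10 = $4,095
Ending inventory: 282 @ $10 + 273 @ $10 = $5,550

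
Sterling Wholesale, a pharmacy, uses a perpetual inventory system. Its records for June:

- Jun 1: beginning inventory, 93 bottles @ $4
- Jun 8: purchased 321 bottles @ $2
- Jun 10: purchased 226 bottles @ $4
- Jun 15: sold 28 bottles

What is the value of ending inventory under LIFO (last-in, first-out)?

Ending inventory = $1,806

Jun 15, 28 sold [LIFO — newest first]: 28 @ $4 = $112
Ending inventory: 93 @ $4 + 321 @ $2 + 198 @ $4 = $1,806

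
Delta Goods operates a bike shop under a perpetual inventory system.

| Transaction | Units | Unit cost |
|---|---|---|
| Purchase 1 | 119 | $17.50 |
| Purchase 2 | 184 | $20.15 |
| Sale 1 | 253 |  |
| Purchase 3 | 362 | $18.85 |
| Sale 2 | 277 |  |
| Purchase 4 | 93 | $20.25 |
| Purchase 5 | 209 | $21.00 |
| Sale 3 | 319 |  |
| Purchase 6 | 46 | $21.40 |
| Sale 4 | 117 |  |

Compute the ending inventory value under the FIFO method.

Sale 1 (253) [FIFO — oldest first]: 119 @ $17.50 + 134 @ $20.15 = $4,782.60
Sale 2 (277) [FIFO — oldest first]: 50 @ $20.15 + 227 @ $18.85 = $5,286.45
Sale 3 (319) [FIFO — oldest first]: 135 @ $18.85 + 93 @ $20.25 + 91 @ $21.00 = $6,339.00
Sale 4 (117) [FIFO — oldest first]: 117 @ $21.00 = $2,457.00
Total COGS = $4,782.60 + $5,286.45 + $6,339.00 + $2,457.00 = $18,865.05
Ending inventory: 1 @ $21.00 + 46 @ $21.40 = $1,005.40

Ending inventory = $1,005.40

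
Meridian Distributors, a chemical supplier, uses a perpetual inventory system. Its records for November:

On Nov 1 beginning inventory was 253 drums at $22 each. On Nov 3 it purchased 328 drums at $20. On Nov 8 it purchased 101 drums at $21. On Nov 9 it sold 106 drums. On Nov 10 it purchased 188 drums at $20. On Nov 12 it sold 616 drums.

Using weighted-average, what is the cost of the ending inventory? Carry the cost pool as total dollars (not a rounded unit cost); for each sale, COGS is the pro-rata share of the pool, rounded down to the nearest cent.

Ending inventory = $3,059.32

After Nov 1: 253 on hand, pool $5,566.00 (≈ $22.0000 each)
After Nov 3: 581 on hand, pool $12,126.00 (≈ $20.8709 each)
After Nov 8: 682 on hand, pool $14,247.00 (≈ $20.8900 each)
Nov 9, sell 106: 106/682 × $14,247.00 → $2,214.34
After Nov 10: 764 on hand, pool $15,792.66 (≈ $20.6710 each)
Nov 12, sell 616: 616/764 × $15,792.66 → $12,733.34
Total COGS = $2,214.34 + $12,733.34 = $14,947.68
Ending inventory (cost pool remaining) = $3,059.32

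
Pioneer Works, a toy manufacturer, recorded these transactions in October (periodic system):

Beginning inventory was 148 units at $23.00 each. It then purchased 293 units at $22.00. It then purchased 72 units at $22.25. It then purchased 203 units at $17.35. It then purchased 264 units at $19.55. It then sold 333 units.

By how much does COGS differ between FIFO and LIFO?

$1,115.65

FIFO COGS: 148 @ $23.00 + 185 @ $22.00 = $7,474.00
LIFO COGS: 264 @ $19.55 + 69 @ $17.35 = $6,358.35
Difference = |$7,474.00 − $6,358.35| = $1,115.65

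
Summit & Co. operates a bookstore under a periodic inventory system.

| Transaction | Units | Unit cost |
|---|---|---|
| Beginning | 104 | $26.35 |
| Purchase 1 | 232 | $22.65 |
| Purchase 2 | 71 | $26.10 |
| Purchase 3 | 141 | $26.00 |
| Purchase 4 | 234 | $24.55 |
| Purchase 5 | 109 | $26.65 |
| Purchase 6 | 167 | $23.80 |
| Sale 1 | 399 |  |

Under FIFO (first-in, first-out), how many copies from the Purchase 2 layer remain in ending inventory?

Sale 1 (399) [FIFO — oldest first]: 104 @ $26.35 + 232 @ $22.65 + 63 @ $26.10 = $9,639.50
Ending inventory: 8 @ $26.10 + 141 @ $26.00 + 234 @ $24.55 + 109 @ $26.65 + 167 @ $23.80 = $16,498.95

8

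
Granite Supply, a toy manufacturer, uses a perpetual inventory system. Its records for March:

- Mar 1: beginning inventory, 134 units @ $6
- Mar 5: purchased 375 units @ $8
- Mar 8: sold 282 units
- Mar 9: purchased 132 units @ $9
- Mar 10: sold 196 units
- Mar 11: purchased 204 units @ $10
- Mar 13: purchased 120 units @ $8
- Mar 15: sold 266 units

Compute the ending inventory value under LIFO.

Ending inventory = $1,616

Mar 8, 282 sold [LIFO — newest first]: 282 @ $8 = $2,256
Mar 10, 196 sold [LIFO — newest first]: 132 @ $9 + 64 @ $8 = $1,700
Mar 15, 266 sold [LIFO — newest first]: 120 @ $8 + 146 @ $10 = $2,420
Total COGS = $2,256 + $1,700 + $2,420 = $6,376
Ending inventory: 134 @ $6 + 29 @ $8 + 58 @ $10 = $1,616
Check: goods available $7,992 = COGS $6,376 + ending $1,616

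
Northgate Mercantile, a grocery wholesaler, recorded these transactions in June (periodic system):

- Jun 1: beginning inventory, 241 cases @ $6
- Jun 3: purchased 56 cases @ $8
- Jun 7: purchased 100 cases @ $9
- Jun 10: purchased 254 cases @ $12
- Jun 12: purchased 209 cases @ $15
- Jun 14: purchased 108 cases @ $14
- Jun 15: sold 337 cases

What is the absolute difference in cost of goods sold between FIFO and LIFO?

FIFO COGS: 241 @ $6 + 56 @ $8 + 40 @ $9 = $2,254
LIFO COGS: 108 @ $14 + 209 @ $15 + 20 @ $12 = $4,887
Difference = |$2,254 − $4,887| = $2,633

$2,633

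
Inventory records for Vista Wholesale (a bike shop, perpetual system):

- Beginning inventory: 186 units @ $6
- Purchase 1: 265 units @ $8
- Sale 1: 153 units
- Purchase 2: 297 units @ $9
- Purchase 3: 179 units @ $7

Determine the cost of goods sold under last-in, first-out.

Sale 1 (153) [LIFO — newest first]: 153 @ $8 = $1,224
Ending inventory: 186 @ $6 + 112 @ $8 + 297 @ $9 + 179 @ $7 = $5,938

COGS = $1,224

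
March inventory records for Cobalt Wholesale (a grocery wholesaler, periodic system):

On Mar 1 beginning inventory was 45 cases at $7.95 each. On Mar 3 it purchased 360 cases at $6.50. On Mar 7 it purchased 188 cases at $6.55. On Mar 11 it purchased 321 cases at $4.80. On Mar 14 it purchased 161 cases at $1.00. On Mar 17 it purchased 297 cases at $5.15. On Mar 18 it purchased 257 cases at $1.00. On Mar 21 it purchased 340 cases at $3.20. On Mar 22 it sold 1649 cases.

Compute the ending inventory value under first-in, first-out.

Ending inventory = $1,024.00

Mar 22, 1649 sold [FIFO — oldest first]: 45 @ $7.95 + 360 @ $6.50 + 188 @ $6.55 + 321 @ $4.80 + 161 @ $1.00 + 297 @ $5.15 + 257 @ $1.00 + 20 @ $3.20 = $7,481.50
Ending inventory: 320 @ $3.20 = $1,024.00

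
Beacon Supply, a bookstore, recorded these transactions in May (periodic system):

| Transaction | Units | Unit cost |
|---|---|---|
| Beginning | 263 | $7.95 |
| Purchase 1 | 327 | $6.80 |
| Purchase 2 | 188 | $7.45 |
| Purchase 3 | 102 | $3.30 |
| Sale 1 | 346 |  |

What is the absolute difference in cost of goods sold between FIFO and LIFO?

$537.25

FIFO COGS: 263 @ $7.95 + 83 @ $6.80 = $2,655.25
LIFO COGS: 102 @ $3.30 + 188 @ $7.45 + 56 @ $6.80 = $2,118.00
Difference = |$2,655.25 − $2,118.00| = $537.25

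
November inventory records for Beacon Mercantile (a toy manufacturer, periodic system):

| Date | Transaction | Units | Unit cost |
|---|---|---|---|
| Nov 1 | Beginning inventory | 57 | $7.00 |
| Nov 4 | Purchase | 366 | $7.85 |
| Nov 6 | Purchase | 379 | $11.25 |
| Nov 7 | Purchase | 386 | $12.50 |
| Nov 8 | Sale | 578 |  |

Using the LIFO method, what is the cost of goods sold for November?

Nov 8, 578 sold [LIFO — newest first]: 386 @ $12.50 + 192 @ $11.25 = $6,985.00
Ending inventory: 57 @ $7.00 + 366 @ $7.85 + 187 @ $11.25 = $5,375.85
Check: goods available $12,360.85 = COGS $6,985.00 + ending $5,375.85

COGS = $6,985.00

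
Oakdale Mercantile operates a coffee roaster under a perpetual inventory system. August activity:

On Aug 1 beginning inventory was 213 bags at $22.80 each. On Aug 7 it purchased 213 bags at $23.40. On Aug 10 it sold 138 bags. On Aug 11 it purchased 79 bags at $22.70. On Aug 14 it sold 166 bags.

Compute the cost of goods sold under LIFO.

COGS = $7,051.10

Aug 10, 138 sold [LIFO — newest first]: 138 @ $23.40 = $3,229.20
Aug 14, 166 sold [LIFO — newest first]: 79 @ $22.70 + 75 @ $23.40 + 12 @ $22.80 = $3,821.90
Total COGS = $3,229.20 + $3,821.90 = $7,051.10
Ending inventory: 201 @ $22.80 = $4,582.80
Check: goods available $11,633.90 = COGS $7,051.10 + ending $4,582.80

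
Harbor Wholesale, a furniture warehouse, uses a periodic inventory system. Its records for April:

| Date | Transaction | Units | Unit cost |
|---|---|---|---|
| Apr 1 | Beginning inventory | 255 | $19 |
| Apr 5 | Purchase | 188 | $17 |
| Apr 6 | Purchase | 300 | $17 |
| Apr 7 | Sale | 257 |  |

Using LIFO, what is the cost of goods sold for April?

COGS = $4,369

Apr 7, 257 sold [LIFO — newest first]: 257 @ $17 = $4,369
Ending inventory: 255 @ $19 + 188 @ $17 + 43 @ $17 = $8,772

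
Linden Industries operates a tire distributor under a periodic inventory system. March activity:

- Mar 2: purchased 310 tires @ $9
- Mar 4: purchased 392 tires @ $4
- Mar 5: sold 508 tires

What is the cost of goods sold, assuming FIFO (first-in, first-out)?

Mar 5, 508 sold [FIFO — oldest first]: 310 @ $9 + 198 @ $4 = $3,582
Ending inventory: 194 @ $4 = $776
Check: goods available $4,358 = COGS $3,582 + ending $776

COGS = $3,582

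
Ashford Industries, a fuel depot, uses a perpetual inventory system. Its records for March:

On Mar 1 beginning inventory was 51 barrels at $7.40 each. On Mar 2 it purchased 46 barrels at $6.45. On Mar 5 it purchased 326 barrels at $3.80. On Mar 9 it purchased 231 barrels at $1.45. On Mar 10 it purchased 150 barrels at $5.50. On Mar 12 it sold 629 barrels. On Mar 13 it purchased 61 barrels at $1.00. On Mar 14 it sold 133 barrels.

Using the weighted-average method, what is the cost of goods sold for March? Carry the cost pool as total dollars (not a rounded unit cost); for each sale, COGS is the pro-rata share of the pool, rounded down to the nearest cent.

COGS = $2,815.31

After Mar 1: 51 on hand, pool $377.40 (≈ $7.4000 each)
After Mar 2: 97 on hand, pool $674.10 (≈ $6.9495 each)
After Mar 5: 423 on hand, pool $1,912.90 (≈ $4.5222 each)
After Mar 9: 654 on hand, pool $2,247.85 (≈ $3.4371 each)
After Mar 10: 804 on hand, pool $3,072.85 (≈ $3.8220 each)
Mar 12, sell 629: 629/804 × $3,072.85 → $2,404.00
After Mar 13: 236 on hand, pool $729.85 (≈ $3.0926 each)
Mar 14, sell 133: 133/236 × $729.85 → $411.31
Total COGS = $2,404.00 + $411.31 = $2,815.31
Ending inventory (cost pool remaining) = $318.54
Check: goods available $3,133.85 = COGS $2,815.31 + ending $318.54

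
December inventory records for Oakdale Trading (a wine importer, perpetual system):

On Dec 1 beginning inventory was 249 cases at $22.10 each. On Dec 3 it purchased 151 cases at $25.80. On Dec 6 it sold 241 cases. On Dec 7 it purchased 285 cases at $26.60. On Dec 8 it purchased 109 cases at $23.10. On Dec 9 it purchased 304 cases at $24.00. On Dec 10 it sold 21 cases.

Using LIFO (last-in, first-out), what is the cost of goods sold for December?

COGS = $6,388.80

Dec 6, 241 sold [LIFO — newest first]: 151 @ $25.80 + 90 @ $22.10 = $5,884.80
Dec 10, 21 sold [LIFO — newest first]: 21 @ $24.00 = $504.00
Total COGS = $5,884.80 + $504.00 = $6,388.80
Ending inventory: 159 @ $22.10 + 285 @ $26.60 + 109 @ $23.10 + 283 @ $24.00 = $20,404.80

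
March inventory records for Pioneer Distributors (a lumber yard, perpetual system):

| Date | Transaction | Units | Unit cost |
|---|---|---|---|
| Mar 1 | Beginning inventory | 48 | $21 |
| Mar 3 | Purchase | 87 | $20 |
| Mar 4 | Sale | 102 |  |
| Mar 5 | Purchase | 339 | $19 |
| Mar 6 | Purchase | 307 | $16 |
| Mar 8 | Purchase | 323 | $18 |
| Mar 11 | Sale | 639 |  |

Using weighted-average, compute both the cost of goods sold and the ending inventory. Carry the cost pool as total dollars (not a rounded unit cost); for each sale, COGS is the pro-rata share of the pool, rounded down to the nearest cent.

COGS = $13,452.46; ending inventory = $6,462.54

After Mar 1: 48 on hand, pool $1,008.00 (≈ $21.0000 each)
After Mar 3: 135 on hand, pool $2,748.00 (≈ $20.3556 each)
Mar 4, sell 102: 102/135 × $2,748.00 → $2,076.26
After Mar 5: 372 on hand, pool $7,112.74 (≈ $19.1203 each)
After Mar 6: 679 on hand, pool $12,024.74 (≈ $17.7095 each)
After Mar 8: 1002 on hand, pool $17,838.74 (≈ $17.8031 each)
Mar 11, sell 639: 639/1002 × $17,838.74 → $11,376.20
Total COGS = $2,076.26 + $11,376.20 = $13,452.46
Ending inventory (cost pool remaining) = $6,462.54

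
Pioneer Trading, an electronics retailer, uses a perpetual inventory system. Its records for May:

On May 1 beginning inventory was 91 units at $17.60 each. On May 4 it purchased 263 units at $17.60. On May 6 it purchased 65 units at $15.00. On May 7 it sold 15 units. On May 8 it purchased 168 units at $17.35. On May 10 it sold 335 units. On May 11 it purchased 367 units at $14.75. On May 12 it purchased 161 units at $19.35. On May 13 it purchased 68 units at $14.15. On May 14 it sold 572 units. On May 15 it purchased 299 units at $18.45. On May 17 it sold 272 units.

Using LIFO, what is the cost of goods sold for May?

May 7, 15 sold [LIFO — newest first]: 15 @ $15.00 = $225.00
May 10, 335 sold [LIFO — newest first]: 168 @ $17.35 + 50 @ $15.00 + 117 @ $17.60 = $5,724.00
May 14, 572 sold [LIFO — newest first]: 68 @ $14.15 + 161 @ $19.35 + 343 @ $14.75 = $9,136.80
May 17, 272 sold [LIFO — newest first]: 272 @ $18.45 = $5,018.40
Total COGS = $225.00 + $5,724.00 + $9,136.80 + $5,018.40 = $20,104.20
Ending inventory: 91 @ $17.60 + 146 @ $17.60 + 24 @ $14.75 + 27 @ $18.45 = $5,023.35

COGS = $20,104.20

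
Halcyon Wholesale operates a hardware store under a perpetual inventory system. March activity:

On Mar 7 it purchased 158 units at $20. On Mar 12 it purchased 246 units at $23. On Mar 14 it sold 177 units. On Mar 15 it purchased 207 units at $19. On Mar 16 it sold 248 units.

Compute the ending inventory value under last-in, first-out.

Mar 14, 177 sold [LIFO — newest first]: 177 @ $23 = $4,071
Mar 16, 248 sold [LIFO — newest first]: 207 @ $19 + 41 @ $23 = $4,876
Total COGS = $4,071 + $4,876 = $8,947
Ending inventory: 158 @ $20 + 28 @ $23 = $3,804

Ending inventory = $3,804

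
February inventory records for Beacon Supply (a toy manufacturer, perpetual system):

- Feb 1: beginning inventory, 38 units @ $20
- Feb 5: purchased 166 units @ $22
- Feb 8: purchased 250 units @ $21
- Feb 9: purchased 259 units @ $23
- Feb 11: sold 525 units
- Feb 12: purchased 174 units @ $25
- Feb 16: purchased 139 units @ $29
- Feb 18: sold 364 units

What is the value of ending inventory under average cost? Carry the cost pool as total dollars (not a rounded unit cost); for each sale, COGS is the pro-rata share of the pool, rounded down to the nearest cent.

Ending inventory = $3,417.99

After Feb 1: 38 on hand, pool $760.00 (≈ $20.0000 each)
After Feb 5: 204 on hand, pool $4,412.00 (≈ $21.6275 each)
After Feb 8: 454 on hand, pool $9,662.00 (≈ $21.2819 each)
After Feb 9: 713 on hand, pool $15,619.00 (≈ $21.9060 each)
Feb 11, sell 525: 525/713 × $15,619.00 → $11,500.66
After Feb 12: 362 on hand, pool $8,468.34 (≈ $23.3932 each)
After Feb 16: 501 on hand, pool $12,499.34 (≈ $24.9488 each)
Feb 18, sell 364: 364/501 × $12,499.34 → $9,081.35
Total COGS = $11,500.66 + $9,081.35 = $20,582.01
Ending inventory (cost pool remaining) = $3,417.99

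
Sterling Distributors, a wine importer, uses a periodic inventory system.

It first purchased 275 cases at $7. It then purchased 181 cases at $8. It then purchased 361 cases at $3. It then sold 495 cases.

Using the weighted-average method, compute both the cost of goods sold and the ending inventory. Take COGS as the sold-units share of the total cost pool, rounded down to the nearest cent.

COGS = $2,699.77; ending inventory = $1,756.23

Sale 1, sell 495: 495/817 × $4,456.00 → $2,699.77
Ending inventory (cost pool remaining) = $1,756.23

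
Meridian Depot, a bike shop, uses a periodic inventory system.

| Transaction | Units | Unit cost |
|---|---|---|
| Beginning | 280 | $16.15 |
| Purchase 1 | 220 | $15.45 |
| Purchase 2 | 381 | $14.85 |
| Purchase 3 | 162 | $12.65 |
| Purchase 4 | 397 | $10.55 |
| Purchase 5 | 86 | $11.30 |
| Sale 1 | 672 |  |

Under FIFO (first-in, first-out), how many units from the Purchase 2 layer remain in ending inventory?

Sale 1 (672) [FIFO — oldest first]: 280 @ $16.15 + 220 @ $15.45 + 172 @ $14.85 = $10,475.20
Ending inventory: 209 @ $14.85 + 162 @ $12.65 + 397 @ $10.55 + 86 @ $11.30 = $10,313.10
Check: goods available $20,788.30 = COGS $10,475.20 + ending $10,313.10

209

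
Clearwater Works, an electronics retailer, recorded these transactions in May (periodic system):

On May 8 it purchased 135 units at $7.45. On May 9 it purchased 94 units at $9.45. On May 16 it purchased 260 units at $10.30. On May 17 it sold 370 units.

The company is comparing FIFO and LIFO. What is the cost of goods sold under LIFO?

COGS = $3,685.50

FIFO COGS: 135 @ $7.45 + 94 @ $9.45 + 141 @ $10.30 = $3,346.35
LIFO COGS: 260 @ $10.30 + 94 @ $9.45 + 16 @ $7.45 = $3,685.50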